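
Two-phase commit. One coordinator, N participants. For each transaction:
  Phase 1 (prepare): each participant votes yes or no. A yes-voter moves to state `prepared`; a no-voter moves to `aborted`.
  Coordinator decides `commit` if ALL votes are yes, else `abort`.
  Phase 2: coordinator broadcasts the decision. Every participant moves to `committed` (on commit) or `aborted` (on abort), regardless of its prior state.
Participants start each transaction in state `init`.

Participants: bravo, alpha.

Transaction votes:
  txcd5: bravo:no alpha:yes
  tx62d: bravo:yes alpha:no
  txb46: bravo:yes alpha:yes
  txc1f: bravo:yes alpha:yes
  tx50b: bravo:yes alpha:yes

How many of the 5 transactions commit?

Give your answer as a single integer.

txcd5: no from bravo -> abort (commits=0)
tx62d: no from alpha -> abort (commits=0)
txb46: all yes -> commit (commits=1)
txc1f: all yes -> commit (commits=2)
tx50b: all yes -> commit (commits=3)

Answer: 3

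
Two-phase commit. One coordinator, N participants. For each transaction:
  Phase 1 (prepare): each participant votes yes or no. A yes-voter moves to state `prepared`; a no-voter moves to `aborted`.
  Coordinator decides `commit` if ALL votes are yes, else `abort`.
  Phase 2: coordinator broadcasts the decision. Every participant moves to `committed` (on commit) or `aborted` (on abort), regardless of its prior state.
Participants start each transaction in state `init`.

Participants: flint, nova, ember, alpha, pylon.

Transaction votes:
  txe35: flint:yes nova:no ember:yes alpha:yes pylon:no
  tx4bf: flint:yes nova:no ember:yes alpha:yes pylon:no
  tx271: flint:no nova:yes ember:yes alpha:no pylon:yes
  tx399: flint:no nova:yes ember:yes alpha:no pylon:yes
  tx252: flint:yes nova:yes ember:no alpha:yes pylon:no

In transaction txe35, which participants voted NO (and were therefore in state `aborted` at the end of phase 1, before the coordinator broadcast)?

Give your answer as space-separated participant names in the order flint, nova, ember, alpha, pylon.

Txn txe35 phase 1: flint yes -> prepared; nova no -> aborted; ember yes -> prepared; alpha yes -> prepared; pylon no -> aborted

Answer: nova pylon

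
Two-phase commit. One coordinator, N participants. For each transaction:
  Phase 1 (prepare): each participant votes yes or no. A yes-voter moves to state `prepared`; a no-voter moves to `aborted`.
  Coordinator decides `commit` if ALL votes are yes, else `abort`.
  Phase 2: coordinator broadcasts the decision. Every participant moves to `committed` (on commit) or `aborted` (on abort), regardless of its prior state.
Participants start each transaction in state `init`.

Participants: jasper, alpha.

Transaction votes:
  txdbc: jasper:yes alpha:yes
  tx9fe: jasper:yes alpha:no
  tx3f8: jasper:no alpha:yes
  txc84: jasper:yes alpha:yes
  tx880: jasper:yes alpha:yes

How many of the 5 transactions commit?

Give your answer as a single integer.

txdbc: all yes -> commit (commits=1)
tx9fe: no from alpha -> abort (commits=1)
tx3f8: no from jasper -> abort (commits=1)
txc84: all yes -> commit (commits=2)
tx880: all yes -> commit (commits=3)

Answer: 3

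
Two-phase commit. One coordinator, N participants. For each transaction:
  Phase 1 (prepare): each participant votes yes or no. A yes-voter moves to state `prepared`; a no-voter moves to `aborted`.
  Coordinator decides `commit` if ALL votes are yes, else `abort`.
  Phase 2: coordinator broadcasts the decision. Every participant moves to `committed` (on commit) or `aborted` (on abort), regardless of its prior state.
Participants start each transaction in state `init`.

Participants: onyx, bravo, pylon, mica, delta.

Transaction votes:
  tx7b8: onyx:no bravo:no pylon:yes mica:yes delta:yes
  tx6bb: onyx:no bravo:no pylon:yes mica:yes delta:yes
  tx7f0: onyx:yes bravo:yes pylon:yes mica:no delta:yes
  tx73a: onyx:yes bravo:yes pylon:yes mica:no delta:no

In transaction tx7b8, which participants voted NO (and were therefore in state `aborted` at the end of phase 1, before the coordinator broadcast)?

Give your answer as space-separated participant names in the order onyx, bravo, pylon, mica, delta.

Txn tx7b8 phase 1: onyx no -> aborted; bravo no -> aborted; pylon yes -> prepared; mica yes -> prepared; delta yes -> prepared

Answer: onyx bravo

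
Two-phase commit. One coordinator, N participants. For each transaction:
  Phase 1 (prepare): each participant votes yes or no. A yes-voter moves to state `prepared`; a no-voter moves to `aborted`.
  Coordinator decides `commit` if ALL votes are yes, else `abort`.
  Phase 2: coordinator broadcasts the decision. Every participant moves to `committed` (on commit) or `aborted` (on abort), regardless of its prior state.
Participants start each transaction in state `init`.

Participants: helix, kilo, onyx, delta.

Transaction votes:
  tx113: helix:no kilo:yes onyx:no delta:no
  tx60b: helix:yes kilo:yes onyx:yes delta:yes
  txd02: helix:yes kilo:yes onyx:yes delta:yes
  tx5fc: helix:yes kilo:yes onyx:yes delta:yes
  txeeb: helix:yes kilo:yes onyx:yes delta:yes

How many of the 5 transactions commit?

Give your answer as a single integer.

Answer: 4

Derivation:
tx113: no from helix, onyx, delta -> abort (commits=0)
tx60b: all yes -> commit (commits=1)
txd02: all yes -> commit (commits=2)
tx5fc: all yes -> commit (commits=3)
txeeb: all yes -> commit (commits=4)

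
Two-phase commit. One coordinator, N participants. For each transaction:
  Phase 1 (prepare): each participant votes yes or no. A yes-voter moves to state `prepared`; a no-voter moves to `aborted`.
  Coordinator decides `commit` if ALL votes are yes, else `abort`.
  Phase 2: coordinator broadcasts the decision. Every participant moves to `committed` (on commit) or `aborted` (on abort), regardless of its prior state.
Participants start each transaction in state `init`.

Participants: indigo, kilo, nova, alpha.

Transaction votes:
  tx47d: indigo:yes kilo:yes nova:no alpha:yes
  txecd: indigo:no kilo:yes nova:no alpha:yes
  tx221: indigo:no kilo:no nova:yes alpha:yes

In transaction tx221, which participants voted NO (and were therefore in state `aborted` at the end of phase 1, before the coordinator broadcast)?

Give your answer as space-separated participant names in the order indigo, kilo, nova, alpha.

Answer: indigo kilo

Derivation:
Txn tx221 phase 1: indigo no -> aborted; kilo no -> aborted; nova yes -> prepared; alpha yes -> prepared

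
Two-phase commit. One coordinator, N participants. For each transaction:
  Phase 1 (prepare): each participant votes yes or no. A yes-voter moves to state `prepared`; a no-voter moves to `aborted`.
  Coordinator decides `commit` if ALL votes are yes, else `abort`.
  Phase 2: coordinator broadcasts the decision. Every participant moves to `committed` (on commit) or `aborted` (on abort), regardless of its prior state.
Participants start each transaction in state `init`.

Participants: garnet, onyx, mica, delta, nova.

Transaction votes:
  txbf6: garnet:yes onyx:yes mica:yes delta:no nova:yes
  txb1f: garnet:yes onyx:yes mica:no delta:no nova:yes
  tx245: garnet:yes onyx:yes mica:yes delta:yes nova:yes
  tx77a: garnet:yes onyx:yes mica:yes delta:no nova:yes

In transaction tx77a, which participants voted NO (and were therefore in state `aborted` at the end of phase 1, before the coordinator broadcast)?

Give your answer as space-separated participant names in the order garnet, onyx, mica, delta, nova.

Answer: delta

Derivation:
Txn tx77a phase 1: garnet yes -> prepared; onyx yes -> prepared; mica yes -> prepared; delta no -> aborted; nova yes -> prepared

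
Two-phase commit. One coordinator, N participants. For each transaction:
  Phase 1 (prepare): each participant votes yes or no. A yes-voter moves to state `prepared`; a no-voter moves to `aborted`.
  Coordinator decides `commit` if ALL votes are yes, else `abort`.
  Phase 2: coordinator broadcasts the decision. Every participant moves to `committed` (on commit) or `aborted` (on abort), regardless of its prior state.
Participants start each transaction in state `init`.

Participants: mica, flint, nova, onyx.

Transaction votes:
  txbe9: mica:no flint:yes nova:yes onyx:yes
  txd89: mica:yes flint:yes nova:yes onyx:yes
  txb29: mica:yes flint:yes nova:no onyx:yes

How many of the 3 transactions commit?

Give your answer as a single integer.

txbe9: no from mica -> abort (commits=0)
txd89: all yes -> commit (commits=1)
txb29: no from nova -> abort (commits=1)

Answer: 1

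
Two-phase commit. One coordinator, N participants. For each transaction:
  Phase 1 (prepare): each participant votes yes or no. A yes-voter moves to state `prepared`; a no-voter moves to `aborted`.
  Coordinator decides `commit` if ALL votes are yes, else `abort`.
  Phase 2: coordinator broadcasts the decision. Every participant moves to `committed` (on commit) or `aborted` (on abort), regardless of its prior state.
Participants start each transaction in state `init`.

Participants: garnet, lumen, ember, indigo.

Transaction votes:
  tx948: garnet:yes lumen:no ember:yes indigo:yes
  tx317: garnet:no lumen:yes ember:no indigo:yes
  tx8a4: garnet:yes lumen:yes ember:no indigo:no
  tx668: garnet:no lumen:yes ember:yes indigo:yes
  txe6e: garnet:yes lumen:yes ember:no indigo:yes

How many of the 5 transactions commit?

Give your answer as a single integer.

Answer: 0

Derivation:
tx948: no from lumen -> abort (commits=0)
tx317: no from garnet, ember -> abort (commits=0)
tx8a4: no from ember, indigo -> abort (commits=0)
tx668: no from garnet -> abort (commits=0)
txe6e: no from ember -> abort (commits=0)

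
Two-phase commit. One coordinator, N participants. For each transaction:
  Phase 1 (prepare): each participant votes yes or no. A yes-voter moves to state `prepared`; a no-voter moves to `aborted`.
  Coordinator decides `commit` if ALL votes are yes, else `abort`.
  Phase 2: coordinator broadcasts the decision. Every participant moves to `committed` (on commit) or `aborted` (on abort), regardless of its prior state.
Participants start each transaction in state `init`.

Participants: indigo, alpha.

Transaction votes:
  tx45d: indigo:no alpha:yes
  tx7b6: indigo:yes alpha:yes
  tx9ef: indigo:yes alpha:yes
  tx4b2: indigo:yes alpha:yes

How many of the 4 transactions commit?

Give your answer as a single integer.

tx45d: no from indigo -> abort (commits=0)
tx7b6: all yes -> commit (commits=1)
tx9ef: all yes -> commit (commits=2)
tx4b2: all yes -> commit (commits=3)

Answer: 3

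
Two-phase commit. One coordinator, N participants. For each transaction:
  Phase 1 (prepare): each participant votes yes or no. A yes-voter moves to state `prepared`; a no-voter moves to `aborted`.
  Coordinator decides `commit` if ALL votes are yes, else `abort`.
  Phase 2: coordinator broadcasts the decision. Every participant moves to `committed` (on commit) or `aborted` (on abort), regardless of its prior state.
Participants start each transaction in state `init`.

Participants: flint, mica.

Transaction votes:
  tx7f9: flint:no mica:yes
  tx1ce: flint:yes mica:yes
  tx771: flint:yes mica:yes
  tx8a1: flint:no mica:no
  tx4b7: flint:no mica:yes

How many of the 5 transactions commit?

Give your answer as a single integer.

tx7f9: no from flint -> abort (commits=0)
tx1ce: all yes -> commit (commits=1)
tx771: all yes -> commit (commits=2)
tx8a1: no from flint, mica -> abort (commits=2)
tx4b7: no from flint -> abort (commits=2)

Answer: 2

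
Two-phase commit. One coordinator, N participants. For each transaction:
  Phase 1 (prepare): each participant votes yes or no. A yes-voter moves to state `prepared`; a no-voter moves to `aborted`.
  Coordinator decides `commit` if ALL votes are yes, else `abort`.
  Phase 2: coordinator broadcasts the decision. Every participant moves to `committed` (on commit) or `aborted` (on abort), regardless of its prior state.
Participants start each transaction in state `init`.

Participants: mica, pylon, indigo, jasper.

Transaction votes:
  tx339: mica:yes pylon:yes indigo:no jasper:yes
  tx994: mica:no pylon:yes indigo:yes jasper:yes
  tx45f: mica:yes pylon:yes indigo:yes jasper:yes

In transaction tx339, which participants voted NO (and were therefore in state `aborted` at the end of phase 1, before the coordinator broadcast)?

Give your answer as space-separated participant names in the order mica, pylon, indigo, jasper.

Txn tx339 phase 1: mica yes -> prepared; pylon yes -> prepared; indigo no -> aborted; jasper yes -> prepared

Answer: indigo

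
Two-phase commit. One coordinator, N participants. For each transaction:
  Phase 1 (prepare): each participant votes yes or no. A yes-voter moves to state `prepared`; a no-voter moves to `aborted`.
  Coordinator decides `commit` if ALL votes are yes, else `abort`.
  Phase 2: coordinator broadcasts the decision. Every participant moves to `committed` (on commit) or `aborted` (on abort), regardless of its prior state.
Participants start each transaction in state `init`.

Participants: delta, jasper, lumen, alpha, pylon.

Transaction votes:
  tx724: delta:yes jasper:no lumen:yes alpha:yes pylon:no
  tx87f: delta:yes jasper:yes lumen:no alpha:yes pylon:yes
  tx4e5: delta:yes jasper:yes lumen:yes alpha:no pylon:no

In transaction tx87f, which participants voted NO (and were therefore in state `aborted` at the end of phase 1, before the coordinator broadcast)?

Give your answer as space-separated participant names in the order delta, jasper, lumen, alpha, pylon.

Txn tx87f phase 1: delta yes -> prepared; jasper yes -> prepared; lumen no -> aborted; alpha yes -> prepared; pylon yes -> prepared

Answer: lumen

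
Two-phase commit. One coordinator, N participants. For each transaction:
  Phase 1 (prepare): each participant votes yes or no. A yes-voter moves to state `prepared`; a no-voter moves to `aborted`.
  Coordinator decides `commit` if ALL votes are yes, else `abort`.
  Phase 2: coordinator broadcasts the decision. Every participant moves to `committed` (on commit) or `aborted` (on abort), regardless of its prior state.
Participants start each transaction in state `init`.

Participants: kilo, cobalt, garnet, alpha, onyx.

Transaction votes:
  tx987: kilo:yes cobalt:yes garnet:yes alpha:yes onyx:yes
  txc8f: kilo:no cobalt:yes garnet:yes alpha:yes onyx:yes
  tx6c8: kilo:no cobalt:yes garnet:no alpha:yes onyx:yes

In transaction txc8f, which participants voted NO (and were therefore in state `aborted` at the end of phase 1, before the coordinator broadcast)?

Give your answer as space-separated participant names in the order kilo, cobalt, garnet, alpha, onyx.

Txn txc8f phase 1: kilo no -> aborted; cobalt yes -> prepared; garnet yes -> prepared; alpha yes -> prepared; onyx yes -> prepared

Answer: kilo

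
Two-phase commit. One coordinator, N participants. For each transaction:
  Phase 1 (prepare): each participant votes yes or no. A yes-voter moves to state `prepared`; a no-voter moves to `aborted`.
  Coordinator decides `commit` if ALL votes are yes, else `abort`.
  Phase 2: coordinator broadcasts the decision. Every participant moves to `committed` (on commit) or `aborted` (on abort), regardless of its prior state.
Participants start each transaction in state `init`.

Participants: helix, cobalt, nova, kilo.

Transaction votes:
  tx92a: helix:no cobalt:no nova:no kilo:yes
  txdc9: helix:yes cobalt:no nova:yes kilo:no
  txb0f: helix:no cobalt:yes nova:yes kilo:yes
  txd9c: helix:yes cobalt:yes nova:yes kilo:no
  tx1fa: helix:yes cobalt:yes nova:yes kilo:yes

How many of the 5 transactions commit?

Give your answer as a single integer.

tx92a: no from helix, cobalt, nova -> abort (commits=0)
txdc9: no from cobalt, kilo -> abort (commits=0)
txb0f: no from helix -> abort (commits=0)
txd9c: no from kilo -> abort (commits=0)
tx1fa: all yes -> commit (commits=1)

Answer: 1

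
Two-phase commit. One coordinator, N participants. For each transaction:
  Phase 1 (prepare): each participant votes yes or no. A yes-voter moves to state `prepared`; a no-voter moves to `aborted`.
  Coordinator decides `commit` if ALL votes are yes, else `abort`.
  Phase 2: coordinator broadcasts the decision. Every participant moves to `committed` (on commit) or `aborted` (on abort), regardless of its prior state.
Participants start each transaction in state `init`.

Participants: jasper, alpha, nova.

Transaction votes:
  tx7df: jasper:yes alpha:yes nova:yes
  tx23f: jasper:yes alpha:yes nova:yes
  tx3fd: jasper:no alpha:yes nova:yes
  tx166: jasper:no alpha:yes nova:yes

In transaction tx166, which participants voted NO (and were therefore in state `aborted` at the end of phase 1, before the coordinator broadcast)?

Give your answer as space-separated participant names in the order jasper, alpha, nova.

Txn tx166 phase 1: jasper no -> aborted; alpha yes -> prepared; nova yes -> prepared

Answer: jasper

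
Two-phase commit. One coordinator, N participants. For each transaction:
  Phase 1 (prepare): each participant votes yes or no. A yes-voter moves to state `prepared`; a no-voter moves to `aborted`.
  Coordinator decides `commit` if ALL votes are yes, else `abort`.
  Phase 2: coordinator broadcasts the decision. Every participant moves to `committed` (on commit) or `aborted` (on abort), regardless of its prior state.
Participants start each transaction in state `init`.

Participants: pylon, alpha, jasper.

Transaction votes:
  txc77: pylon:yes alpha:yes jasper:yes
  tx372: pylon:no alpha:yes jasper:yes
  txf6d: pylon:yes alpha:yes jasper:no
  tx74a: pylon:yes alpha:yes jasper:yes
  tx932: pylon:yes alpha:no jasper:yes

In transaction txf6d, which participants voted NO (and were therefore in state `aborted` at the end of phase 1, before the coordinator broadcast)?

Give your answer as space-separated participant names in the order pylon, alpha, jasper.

Txn txf6d phase 1: pylon yes -> prepared; alpha yes -> prepared; jasper no -> aborted

Answer: jasper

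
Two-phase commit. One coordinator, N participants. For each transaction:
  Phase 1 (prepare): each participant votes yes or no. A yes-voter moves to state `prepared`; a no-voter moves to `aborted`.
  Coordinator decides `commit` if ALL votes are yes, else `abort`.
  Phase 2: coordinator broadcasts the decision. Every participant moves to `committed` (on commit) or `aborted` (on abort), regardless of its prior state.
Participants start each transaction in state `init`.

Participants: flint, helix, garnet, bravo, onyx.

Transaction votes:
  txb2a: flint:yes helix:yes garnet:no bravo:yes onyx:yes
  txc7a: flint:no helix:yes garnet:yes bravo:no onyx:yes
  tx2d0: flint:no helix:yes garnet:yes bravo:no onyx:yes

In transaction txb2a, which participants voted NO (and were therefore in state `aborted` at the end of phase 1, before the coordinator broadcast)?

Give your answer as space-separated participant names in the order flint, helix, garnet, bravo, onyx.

Answer: garnet

Derivation:
Txn txb2a phase 1: flint yes -> prepared; helix yes -> prepared; garnet no -> aborted; bravo yes -> prepared; onyx yes -> prepared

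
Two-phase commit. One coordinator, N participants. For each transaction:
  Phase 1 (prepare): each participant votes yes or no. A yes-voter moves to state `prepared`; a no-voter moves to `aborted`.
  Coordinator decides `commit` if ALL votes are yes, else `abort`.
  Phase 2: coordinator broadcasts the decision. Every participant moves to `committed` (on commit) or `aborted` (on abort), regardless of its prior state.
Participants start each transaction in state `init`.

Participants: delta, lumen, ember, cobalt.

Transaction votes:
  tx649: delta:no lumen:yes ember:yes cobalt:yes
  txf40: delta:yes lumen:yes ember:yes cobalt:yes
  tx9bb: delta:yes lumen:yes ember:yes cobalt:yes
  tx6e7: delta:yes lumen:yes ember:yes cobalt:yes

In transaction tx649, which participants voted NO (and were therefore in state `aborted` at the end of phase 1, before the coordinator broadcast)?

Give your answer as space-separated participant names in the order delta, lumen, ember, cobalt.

Txn tx649 phase 1: delta no -> aborted; lumen yes -> prepared; ember yes -> prepared; cobalt yes -> prepared

Answer: delta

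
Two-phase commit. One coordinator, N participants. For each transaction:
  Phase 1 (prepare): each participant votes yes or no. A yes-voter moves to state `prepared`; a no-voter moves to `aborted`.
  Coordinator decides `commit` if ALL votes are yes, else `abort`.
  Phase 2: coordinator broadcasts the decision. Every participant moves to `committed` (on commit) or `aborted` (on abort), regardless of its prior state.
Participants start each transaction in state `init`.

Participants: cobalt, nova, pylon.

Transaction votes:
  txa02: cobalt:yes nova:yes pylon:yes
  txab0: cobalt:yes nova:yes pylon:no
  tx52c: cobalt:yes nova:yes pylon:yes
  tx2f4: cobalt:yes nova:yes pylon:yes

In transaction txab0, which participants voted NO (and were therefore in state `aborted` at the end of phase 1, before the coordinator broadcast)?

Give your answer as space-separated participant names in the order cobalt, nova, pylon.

Txn txab0 phase 1: cobalt yes -> prepared; nova yes -> prepared; pylon no -> aborted

Answer: pylon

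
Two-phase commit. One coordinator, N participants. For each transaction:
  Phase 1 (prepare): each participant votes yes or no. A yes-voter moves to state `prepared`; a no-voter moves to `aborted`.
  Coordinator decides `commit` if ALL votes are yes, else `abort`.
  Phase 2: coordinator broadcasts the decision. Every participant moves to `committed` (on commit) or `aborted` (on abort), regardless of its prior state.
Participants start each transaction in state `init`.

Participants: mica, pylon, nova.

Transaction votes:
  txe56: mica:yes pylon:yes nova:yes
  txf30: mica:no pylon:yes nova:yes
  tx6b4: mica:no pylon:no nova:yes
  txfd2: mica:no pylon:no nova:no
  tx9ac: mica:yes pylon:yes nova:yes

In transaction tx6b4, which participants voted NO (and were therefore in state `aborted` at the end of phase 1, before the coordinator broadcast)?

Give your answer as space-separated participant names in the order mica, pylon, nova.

Txn tx6b4 phase 1: mica no -> aborted; pylon no -> aborted; nova yes -> prepared

Answer: mica pylon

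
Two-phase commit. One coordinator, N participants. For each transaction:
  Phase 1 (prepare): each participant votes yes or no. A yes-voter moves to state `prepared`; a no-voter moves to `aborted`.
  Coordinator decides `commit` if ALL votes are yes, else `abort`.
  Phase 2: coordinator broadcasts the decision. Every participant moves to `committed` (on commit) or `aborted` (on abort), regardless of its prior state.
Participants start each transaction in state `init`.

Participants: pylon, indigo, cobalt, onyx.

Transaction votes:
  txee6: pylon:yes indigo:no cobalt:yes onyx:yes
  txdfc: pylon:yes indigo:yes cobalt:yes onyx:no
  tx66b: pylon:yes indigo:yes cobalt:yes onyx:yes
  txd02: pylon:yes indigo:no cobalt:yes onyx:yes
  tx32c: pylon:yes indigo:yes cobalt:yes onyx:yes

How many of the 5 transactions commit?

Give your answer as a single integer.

Answer: 2

Derivation:
txee6: no from indigo -> abort (commits=0)
txdfc: no from onyx -> abort (commits=0)
tx66b: all yes -> commit (commits=1)
txd02: no from indigo -> abort (commits=1)
tx32c: all yes -> commit (commits=2)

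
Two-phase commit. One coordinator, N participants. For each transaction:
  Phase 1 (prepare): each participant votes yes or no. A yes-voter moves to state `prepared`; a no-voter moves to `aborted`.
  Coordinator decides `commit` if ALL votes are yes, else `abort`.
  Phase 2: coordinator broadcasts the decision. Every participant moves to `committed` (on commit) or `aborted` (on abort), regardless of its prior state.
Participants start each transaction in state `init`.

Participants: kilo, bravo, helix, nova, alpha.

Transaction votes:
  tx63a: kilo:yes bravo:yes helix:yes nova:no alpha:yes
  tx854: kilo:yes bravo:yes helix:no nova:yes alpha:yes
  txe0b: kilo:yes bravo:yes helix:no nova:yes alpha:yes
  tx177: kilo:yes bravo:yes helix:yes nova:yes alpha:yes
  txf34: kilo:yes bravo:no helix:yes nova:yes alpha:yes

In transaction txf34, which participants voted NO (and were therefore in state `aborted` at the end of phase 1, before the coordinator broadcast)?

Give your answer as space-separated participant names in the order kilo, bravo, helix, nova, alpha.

Txn txf34 phase 1: kilo yes -> prepared; bravo no -> aborted; helix yes -> prepared; nova yes -> prepared; alpha yes -> prepared

Answer: bravo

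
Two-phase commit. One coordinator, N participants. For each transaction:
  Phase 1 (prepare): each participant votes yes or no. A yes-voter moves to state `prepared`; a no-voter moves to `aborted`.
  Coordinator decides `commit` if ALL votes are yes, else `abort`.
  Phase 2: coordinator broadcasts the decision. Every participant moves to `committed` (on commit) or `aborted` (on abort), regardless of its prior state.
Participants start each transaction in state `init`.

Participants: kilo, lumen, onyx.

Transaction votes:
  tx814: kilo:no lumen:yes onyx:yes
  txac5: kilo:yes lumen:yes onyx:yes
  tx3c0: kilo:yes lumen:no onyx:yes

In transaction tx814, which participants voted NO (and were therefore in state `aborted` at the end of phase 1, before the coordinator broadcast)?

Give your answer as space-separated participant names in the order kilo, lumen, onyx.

Txn tx814 phase 1: kilo no -> aborted; lumen yes -> prepared; onyx yes -> prepared

Answer: kilo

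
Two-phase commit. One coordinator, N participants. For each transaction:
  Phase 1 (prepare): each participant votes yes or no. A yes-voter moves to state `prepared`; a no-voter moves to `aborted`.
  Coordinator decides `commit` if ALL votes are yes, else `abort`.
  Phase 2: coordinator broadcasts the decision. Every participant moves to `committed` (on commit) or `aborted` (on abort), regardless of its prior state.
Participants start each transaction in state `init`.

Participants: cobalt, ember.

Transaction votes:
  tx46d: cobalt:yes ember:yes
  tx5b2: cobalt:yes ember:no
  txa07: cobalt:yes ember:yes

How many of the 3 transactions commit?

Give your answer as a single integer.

Answer: 2

Derivation:
tx46d: all yes -> commit (commits=1)
tx5b2: no from ember -> abort (commits=1)
txa07: all yes -> commit (commits=2)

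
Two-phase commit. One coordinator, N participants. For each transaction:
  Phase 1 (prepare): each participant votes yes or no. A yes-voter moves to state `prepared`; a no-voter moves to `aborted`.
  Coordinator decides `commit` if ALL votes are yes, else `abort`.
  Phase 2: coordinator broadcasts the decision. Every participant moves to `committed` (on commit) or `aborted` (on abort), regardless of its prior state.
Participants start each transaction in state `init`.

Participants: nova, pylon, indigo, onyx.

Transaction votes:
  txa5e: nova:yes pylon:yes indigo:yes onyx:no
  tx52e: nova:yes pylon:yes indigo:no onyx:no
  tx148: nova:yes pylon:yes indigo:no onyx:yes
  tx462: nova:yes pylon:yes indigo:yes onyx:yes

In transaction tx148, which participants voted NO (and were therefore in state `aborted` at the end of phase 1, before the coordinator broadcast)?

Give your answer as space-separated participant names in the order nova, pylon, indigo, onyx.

Txn tx148 phase 1: nova yes -> prepared; pylon yes -> prepared; indigo no -> aborted; onyx yes -> prepared

Answer: indigo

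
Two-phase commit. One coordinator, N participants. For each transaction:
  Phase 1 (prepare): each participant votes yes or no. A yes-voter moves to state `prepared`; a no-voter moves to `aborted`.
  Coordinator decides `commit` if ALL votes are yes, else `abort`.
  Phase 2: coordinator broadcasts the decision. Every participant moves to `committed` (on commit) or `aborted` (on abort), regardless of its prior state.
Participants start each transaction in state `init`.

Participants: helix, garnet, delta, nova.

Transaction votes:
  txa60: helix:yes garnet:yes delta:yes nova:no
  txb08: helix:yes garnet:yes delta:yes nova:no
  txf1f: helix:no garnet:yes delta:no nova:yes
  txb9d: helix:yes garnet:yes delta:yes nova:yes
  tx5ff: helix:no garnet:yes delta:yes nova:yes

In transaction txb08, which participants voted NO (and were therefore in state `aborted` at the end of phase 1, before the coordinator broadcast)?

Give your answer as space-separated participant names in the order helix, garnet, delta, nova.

Answer: nova

Derivation:
Txn txb08 phase 1: helix yes -> prepared; garnet yes -> prepared; delta yes -> prepared; nova no -> aborted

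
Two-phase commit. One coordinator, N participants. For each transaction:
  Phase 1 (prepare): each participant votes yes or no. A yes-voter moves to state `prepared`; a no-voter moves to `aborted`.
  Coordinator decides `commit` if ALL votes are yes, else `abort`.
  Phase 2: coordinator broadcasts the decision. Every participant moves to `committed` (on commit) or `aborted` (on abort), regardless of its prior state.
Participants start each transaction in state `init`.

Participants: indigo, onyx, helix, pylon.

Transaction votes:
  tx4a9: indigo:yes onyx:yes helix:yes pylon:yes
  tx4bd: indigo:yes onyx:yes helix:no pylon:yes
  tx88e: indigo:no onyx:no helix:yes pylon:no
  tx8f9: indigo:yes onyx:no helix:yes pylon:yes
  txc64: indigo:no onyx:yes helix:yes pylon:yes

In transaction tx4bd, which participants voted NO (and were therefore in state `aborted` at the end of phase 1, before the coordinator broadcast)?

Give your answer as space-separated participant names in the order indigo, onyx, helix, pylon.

Answer: helix

Derivation:
Txn tx4bd phase 1: indigo yes -> prepared; onyx yes -> prepared; helix no -> aborted; pylon yes -> prepared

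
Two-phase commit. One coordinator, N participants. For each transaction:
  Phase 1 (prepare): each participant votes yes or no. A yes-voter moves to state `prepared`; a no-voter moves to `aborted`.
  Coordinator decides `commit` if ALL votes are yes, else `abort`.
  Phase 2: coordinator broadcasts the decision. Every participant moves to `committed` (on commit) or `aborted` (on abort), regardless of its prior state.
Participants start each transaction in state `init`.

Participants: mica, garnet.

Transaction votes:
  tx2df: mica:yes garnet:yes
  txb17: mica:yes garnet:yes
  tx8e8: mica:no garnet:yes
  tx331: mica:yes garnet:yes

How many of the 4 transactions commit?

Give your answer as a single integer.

tx2df: all yes -> commit (commits=1)
txb17: all yes -> commit (commits=2)
tx8e8: no from mica -> abort (commits=2)
tx331: all yes -> commit (commits=3)

Answer: 3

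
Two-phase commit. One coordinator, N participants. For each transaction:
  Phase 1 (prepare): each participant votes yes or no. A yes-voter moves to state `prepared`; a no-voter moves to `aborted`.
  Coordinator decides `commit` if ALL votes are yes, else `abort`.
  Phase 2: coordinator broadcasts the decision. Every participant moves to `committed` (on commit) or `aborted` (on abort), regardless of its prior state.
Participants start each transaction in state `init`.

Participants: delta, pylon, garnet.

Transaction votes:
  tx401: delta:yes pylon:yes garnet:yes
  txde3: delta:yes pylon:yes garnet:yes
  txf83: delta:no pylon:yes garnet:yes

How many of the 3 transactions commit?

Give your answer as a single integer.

tx401: all yes -> commit (commits=1)
txde3: all yes -> commit (commits=2)
txf83: no from delta -> abort (commits=2)

Answer: 2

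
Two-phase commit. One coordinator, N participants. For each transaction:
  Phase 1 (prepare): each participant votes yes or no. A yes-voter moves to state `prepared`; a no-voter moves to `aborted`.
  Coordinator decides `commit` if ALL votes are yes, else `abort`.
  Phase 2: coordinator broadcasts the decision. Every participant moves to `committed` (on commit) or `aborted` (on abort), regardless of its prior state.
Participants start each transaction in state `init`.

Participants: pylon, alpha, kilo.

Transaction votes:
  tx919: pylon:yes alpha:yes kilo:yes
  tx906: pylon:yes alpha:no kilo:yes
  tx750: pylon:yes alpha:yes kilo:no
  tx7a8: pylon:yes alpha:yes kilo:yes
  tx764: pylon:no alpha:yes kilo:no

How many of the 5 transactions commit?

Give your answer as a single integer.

tx919: all yes -> commit (commits=1)
tx906: no from alpha -> abort (commits=1)
tx750: no from kilo -> abort (commits=1)
tx7a8: all yes -> commit (commits=2)
tx764: no from pylon, kilo -> abort (commits=2)

Answer: 2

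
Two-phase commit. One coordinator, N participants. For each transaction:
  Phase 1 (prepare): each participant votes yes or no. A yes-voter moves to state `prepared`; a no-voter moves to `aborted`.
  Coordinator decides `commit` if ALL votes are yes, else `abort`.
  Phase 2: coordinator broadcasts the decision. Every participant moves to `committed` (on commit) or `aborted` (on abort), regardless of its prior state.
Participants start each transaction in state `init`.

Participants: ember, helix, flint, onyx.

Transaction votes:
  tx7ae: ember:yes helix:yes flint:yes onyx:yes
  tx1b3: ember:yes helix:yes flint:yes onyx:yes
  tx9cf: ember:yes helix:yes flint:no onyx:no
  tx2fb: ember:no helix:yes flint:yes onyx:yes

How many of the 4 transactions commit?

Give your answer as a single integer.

Answer: 2

Derivation:
tx7ae: all yes -> commit (commits=1)
tx1b3: all yes -> commit (commits=2)
tx9cf: no from flint, onyx -> abort (commits=2)
tx2fb: no from ember -> abort (commits=2)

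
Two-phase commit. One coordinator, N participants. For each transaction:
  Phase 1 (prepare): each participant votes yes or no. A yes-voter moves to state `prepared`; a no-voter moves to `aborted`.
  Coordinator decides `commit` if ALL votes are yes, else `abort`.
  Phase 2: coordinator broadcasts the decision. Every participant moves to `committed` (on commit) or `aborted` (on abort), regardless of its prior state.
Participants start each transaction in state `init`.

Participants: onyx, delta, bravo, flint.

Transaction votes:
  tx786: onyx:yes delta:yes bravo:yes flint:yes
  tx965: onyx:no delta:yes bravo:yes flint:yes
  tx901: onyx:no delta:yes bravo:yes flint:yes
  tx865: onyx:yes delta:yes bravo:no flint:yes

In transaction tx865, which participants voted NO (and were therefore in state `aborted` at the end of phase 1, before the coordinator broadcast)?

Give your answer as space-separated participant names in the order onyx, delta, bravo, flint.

Answer: bravo

Derivation:
Txn tx865 phase 1: onyx yes -> prepared; delta yes -> prepared; bravo no -> aborted; flint yes -> prepared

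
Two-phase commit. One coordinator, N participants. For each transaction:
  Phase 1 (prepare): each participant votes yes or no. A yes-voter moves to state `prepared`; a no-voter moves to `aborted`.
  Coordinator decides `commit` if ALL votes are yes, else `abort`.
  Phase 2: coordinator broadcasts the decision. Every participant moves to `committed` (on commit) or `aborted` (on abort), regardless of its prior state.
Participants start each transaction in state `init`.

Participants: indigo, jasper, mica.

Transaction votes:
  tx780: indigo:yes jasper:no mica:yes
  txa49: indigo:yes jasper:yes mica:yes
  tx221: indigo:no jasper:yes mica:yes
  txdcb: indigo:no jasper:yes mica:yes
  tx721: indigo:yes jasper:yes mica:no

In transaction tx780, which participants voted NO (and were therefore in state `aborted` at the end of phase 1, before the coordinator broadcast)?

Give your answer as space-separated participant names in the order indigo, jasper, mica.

Txn tx780 phase 1: indigo yes -> prepared; jasper no -> aborted; mica yes -> prepared

Answer: jasper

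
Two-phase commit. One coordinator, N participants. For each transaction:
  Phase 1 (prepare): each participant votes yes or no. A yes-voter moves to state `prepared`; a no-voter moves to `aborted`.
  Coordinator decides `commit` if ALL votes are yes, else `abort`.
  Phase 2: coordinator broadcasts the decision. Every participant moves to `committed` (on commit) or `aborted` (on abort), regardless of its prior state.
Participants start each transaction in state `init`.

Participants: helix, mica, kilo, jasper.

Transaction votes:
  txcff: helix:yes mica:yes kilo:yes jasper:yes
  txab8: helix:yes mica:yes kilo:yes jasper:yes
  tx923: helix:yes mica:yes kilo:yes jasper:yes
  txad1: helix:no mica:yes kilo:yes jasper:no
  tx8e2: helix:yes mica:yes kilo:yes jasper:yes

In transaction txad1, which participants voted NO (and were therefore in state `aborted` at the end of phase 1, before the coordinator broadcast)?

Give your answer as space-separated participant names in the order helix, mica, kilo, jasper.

Txn txad1 phase 1: helix no -> aborted; mica yes -> prepared; kilo yes -> prepared; jasper no -> aborted

Answer: helix jasper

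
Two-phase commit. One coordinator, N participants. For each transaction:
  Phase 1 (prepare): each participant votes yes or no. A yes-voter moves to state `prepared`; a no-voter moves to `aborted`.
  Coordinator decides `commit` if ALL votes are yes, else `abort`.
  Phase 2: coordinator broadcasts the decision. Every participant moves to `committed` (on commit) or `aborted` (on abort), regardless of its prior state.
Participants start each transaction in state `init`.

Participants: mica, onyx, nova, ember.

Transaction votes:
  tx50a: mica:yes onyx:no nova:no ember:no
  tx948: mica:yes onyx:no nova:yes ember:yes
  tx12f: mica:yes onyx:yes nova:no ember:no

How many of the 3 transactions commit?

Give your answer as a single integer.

tx50a: no from onyx, nova, ember -> abort (commits=0)
tx948: no from onyx -> abort (commits=0)
tx12f: no from nova, ember -> abort (commits=0)

Answer: 0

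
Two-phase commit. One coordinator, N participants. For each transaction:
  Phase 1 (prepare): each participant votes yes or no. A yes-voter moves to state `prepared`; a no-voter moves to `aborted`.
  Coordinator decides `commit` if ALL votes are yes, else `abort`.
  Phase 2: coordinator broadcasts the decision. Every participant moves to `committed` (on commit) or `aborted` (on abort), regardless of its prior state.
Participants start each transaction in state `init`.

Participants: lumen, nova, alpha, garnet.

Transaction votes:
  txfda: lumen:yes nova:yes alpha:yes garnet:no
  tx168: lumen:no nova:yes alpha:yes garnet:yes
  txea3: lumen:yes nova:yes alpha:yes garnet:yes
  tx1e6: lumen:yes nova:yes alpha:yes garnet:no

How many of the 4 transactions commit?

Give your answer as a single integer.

Answer: 1

Derivation:
txfda: no from garnet -> abort (commits=0)
tx168: no from lumen -> abort (commits=0)
txea3: all yes -> commit (commits=1)
tx1e6: no from garnet -> abort (commits=1)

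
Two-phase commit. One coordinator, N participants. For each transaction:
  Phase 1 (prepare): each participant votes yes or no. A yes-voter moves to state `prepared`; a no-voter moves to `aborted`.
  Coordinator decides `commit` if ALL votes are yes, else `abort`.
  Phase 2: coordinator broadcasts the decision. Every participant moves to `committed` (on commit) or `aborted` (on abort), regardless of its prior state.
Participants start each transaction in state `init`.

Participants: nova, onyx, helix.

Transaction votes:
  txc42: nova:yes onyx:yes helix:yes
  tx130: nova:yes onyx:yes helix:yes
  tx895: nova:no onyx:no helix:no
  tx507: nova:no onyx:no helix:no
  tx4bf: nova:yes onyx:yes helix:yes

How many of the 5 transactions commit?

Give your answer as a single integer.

Answer: 3

Derivation:
txc42: all yes -> commit (commits=1)
tx130: all yes -> commit (commits=2)
tx895: no from nova, onyx, helix -> abort (commits=2)
tx507: no from nova, onyx, helix -> abort (commits=2)
tx4bf: all yes -> commit (commits=3)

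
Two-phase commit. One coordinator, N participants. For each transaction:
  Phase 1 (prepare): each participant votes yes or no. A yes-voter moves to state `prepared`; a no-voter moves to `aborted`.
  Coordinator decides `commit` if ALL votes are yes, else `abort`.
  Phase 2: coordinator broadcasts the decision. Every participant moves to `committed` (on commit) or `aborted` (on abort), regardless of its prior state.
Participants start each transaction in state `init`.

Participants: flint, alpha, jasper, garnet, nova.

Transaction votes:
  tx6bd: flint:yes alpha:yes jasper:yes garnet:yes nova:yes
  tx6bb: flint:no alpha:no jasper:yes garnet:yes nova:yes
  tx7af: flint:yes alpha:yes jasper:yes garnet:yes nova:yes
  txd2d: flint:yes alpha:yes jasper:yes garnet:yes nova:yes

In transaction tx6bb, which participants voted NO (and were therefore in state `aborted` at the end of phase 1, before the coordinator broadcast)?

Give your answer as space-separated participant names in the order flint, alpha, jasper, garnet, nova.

Txn tx6bb phase 1: flint no -> aborted; alpha no -> aborted; jasper yes -> prepared; garnet yes -> prepared; nova yes -> prepared

Answer: flint alpha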